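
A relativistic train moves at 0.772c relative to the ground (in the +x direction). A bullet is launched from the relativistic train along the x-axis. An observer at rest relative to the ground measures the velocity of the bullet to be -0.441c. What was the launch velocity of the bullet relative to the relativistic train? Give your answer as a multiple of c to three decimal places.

Invert the composition law: u' = (u − v)/(1 − uv/c²).
u' = (-0.441 − 0.772) / (1 − (-0.441)(0.772)) = -1.2130/1.3405 = -0.9049.

-0.905c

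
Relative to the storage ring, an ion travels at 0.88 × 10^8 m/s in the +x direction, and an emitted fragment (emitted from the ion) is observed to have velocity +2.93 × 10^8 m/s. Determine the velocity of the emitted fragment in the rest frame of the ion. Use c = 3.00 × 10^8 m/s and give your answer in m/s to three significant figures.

+2.87 × 10^8 m/s

v = 0.293c, u = 0.977c.
Invert the composition law: u' = (u − v)/(1 − uv/c²).
u' = (0.977 − 0.293) / (1 − (0.977)(0.293)) = 0.6833/0.7135 = 0.9577.
u' = 0.9577 × 3.00 × 10^8 m/s.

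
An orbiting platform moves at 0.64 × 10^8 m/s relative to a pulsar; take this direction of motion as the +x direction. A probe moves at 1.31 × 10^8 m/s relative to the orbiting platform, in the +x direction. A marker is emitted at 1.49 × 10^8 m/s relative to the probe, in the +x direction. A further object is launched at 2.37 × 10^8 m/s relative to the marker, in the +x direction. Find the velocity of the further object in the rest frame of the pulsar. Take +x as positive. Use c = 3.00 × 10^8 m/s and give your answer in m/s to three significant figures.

Apply u = (u' + v)/(1 + u'v/c²) successively, working outward toward the pulsar.
(Dividing each given speed by c = 3.00 × 10^8 m/s to work in units of c.)
Start: velocity of the orbiting platform relative to the pulsar = 0.2133c.
Compose with the probe (u' = 0.437 in the orbiting platform frame): u_1 = (0.437 + 0.213) / (1 + 0.437·0.213) = 0.6500/1.0932 = 0.5946.
Compose with the marker (u' = 0.497 in the probe frame): u_2 = (0.497 + 0.595) / (1 + 0.497·0.595) = 1.0913/1.2953 = 0.8425.
Compose with the further object (u' = 0.790 in the marker frame): u_3 = (0.790 + 0.842) / (1 + 0.790·0.842) = 1.6325/1.6656 = 0.9801.
So u = 0.9801 × 3.00 × 10^8 m/s.

2.94 × 10^8 m/s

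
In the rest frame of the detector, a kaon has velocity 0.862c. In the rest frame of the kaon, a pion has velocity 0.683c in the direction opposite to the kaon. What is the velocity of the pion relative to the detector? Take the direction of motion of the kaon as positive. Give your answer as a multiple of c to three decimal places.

With v = 0.862 and u' = -0.683 (in units of c),
u = (u' + v)/(1 + u'v/c²):
u = (-0.683 + 0.862) / (1 + (-0.683)·0.862) = 0.1790/0.4113 = 0.4353
(Galilean addition would give +0.179c.)

+0.435c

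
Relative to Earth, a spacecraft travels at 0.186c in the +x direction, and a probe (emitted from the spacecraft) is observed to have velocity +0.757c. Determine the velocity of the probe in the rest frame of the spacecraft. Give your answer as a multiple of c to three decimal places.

+0.665c

Invert the composition law: u' = (u − v)/(1 − uv/c²).
u' = (0.757 − 0.186) / (1 − (0.757)(0.186)) = 0.5710/0.8592 = 0.6646.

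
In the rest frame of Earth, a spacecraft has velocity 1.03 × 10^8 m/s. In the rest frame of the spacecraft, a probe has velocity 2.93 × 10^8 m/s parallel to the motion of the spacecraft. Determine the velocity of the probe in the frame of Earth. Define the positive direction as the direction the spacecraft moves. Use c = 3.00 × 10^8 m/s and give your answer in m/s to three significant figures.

2.97 × 10^8 m/s

In units of c (dividing by 3.00 × 10^8 m/s): v = 0.343, u' = 0.977.
u = (u' + v)/(1 + u'v/c²):
u = (0.977 + 0.343) / (1 + 0.977·0.343) = 1.3200/1.3353 = 0.9885
(Galilean addition would give +1.320c, exceeding c.)
Converting back: u = 0.9885 × 3.00 × 10^8 m/s.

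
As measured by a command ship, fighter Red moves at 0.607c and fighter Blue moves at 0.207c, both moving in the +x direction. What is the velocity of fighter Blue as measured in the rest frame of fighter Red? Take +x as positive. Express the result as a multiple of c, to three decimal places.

-0.457c

β_A = 0.607, β_B = 0.207.
Transform to A's frame with the inverse velocity-addition law: u' = (u − v)/(1 − uv/c²), taking u = β_B and v = β_A.
u' = (0.207 − 0.607) / (1 − (0.607)(0.207)) = -0.4000/0.8744 = -0.4575.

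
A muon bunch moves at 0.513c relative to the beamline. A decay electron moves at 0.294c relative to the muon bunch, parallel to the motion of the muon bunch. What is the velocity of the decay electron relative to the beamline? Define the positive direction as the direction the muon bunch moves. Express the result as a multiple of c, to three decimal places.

With v = 0.513 and u' = 0.294 (in units of c),
u = (u' + v)/(1 + u'v/c²):
u = (0.294 + 0.513) / (1 + 0.294·0.513) = 0.8070/1.1508 = 0.7012
(Galilean addition would give +0.807c.)

0.701c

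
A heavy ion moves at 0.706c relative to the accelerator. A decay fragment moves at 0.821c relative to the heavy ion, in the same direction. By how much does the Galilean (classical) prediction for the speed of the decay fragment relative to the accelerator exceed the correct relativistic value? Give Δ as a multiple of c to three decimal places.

Δ = 0.560c

Galilean: u_cl = 0.821 + 0.706 = 1.5270.
Relativistic: u_rel = (0.821 + 0.706) / (1 + 0.821·0.706) = 1.5270/1.5796 = 0.9667.
Δ = 1.5270 − 0.9667 = 0.5603.
(The classical prediction exceeds c; the relativistic result does not.)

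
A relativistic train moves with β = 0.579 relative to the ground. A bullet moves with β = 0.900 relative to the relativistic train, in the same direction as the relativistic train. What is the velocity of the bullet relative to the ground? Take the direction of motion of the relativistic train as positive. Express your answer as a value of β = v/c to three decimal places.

β = 0.972

With v = 0.579 and u' = 0.900 (in units of c),
u = (u' + v)/(1 + u'v/c²):
u = (0.900 + 0.579) / (1 + 0.900·0.579) = 1.4790/1.5211 = 0.9723
(Galilean addition would give +1.479c, exceeding c.)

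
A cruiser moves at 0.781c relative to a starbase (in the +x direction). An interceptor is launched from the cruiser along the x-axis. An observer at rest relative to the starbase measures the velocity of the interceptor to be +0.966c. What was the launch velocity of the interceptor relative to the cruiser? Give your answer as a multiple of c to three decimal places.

+0.753c

Invert the composition law: u' = (u − v)/(1 − uv/c²).
u' = (0.966 − 0.781) / (1 − (0.966)(0.781)) = 0.1850/0.2456 = 0.7534.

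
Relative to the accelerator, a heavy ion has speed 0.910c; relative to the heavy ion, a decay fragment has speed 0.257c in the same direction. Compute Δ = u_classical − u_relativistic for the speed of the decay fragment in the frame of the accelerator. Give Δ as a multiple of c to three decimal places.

Galilean: u_cl = 0.257 + 0.910 = 1.1670.
Relativistic: u_rel = (0.257 + 0.910) / (1 + 0.257·0.910) = 1.1670/1.2339 = 0.9458.
Δ = 1.1670 − 0.9458 = 0.2212.
(The classical prediction exceeds c; the relativistic result does not.)

Δ = 0.221c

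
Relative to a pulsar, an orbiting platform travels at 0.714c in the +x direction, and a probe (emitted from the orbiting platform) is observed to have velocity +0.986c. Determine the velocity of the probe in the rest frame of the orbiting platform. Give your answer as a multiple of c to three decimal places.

+0.919c

Invert the composition law: u' = (u − v)/(1 − uv/c²).
u' = (0.986 − 0.714) / (1 − (0.986)(0.714)) = 0.2720/0.2960 = 0.9189.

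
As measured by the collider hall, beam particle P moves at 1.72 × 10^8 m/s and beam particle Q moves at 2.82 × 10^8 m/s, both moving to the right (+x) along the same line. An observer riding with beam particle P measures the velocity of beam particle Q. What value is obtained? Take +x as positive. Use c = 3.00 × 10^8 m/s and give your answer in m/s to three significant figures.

β_A = 0.573, β_B = 0.940 (dividing each by c = 3.00 × 10^8 m/s).
Transform to A's frame with the inverse velocity-addition law: u' = (u − v)/(1 − uv/c²), taking u = β_B and v = β_A.
u' = (0.940 − 0.573) / (1 − (0.573)(0.940)) = 0.3667/0.4611 = 0.7953.
u' = 0.7953 × 3.00 × 10^8 m/s.

+2.39 × 10^8 m/s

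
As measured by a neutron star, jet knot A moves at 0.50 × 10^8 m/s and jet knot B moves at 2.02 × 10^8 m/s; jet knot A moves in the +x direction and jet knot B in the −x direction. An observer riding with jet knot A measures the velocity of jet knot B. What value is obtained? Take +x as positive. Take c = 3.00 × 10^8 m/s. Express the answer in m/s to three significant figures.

β_A = 0.167, β_B = -0.673 (dividing each by c = 3.00 × 10^8 m/s).
Transform to A's frame with the inverse velocity-addition law: u' = (u − v)/(1 − uv/c²), taking u = β_B and v = β_A.
u' = (-0.673 − 0.167) / (1 − (0.167)(-0.673)) = -0.8400/1.1122 = -0.7552.
u' = -0.7552 × 3.00 × 10^8 m/s.

-2.27 × 10^8 m/s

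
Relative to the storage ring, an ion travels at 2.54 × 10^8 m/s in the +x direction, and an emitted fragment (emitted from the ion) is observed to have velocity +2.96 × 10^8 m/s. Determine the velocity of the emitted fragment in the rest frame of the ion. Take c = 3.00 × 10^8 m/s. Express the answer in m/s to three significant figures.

v = 0.847c, u = 0.987c.
Invert the composition law: u' = (u − v)/(1 − uv/c²).
u' = (0.987 − 0.847) / (1 − (0.987)(0.847)) = 0.1400/0.1646 = 0.8504.
u' = 0.8504 × 3.00 × 10^8 m/s.

+2.55 × 10^8 m/s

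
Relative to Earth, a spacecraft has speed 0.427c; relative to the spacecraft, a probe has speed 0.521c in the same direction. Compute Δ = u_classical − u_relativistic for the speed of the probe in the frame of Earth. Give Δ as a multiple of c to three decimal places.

Galilean: u_cl = 0.521 + 0.427 = 0.9480.
Relativistic: u_rel = (0.521 + 0.427) / (1 + 0.521·0.427) = 0.9480/1.2225 = 0.7755.
Δ = 0.9480 − 0.7755 = 0.1725.

Δ = 0.173c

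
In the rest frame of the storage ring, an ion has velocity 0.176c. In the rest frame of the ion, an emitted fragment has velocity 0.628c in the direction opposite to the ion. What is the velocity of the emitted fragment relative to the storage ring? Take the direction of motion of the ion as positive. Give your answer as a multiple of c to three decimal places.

-0.508c

With v = 0.176 and u' = -0.628 (in units of c),
u = (u' + v)/(1 + u'v/c²):
u = (-0.628 + 0.176) / (1 + (-0.628)·0.176) = -0.4520/0.8895 = -0.5082
(Galilean addition would give -0.452c.)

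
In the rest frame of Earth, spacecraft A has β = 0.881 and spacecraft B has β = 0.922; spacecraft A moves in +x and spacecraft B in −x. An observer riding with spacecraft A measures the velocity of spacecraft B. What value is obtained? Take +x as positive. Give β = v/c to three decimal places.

β_A = 0.881, β_B = -0.922.
Transform to A's frame with the inverse velocity-addition law: u' = (u − v)/(1 − uv/c²), taking u = β_B and v = β_A.
u' = (-0.922 − 0.881) / (1 − (0.881)(-0.922)) = -1.8030/1.8123 = -0.9949.

β = -0.995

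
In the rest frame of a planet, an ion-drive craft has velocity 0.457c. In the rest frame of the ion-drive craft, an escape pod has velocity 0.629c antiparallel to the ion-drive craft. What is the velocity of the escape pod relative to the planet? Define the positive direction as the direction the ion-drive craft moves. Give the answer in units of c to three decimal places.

-0.241c

With v = 0.457 and u' = -0.629 (in units of c),
u = (u' + v)/(1 + u'v/c²):
u = (-0.629 + 0.457) / (1 + (-0.629)·0.457) = -0.1720/0.7125 = -0.2414
(Galilean addition would give -0.172c.)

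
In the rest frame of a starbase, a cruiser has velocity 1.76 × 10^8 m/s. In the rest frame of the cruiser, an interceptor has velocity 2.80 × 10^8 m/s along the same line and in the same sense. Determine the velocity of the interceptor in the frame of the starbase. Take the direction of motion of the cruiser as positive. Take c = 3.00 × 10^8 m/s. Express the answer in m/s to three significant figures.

In units of c (dividing by 3.00 × 10^8 m/s): v = 0.587, u' = 0.933.
u = (u' + v)/(1 + u'v/c²):
u = (0.933 + 0.587) / (1 + 0.933·0.587) = 1.5200/1.5476 = 0.9822
(Galilean addition would give +1.520c, exceeding c.)
Converting back: u = 0.9822 × 3.00 × 10^8 m/s.

2.95 × 10^8 m/s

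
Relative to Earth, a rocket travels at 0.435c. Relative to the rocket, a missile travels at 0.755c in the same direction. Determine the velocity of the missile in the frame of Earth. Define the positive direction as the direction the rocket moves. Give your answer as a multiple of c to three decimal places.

0.896c

With v = 0.435 and u' = 0.755 (in units of c),
u = (u' + v)/(1 + u'v/c²):
u = (0.755 + 0.435) / (1 + 0.755·0.435) = 1.1900/1.3284 = 0.8958
(Galilean addition would give +1.190c, exceeding c.)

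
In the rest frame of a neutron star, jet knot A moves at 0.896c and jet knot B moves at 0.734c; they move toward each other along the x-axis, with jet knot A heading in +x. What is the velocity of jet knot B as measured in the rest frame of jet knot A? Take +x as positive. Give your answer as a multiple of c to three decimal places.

-0.983c

β_A = 0.896, β_B = -0.734.
Transform to A's frame with the inverse velocity-addition law: u' = (u − v)/(1 − uv/c²), taking u = β_B and v = β_A.
u' = (-0.734 − 0.896) / (1 − (0.896)(-0.734)) = -1.6300/1.6577 = -0.9833.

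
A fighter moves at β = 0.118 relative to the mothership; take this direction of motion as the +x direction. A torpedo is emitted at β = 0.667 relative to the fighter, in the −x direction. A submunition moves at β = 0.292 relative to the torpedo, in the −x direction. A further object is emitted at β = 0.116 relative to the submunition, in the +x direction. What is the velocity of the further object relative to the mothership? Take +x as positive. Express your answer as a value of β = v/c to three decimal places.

Apply u = (u' + v)/(1 + u'v/c²) successively, working outward toward the mothership.
Start: velocity of the fighter relative to the mothership = 0.1180c.
Compose with the torpedo (u' = -0.667 in the fighter frame): u_1 = (-0.667 + 0.118) / (1 + (-0.667)·0.118) = -0.5490/0.9213 = -0.5959.
Compose with the submunition (u' = -0.292 in the torpedo frame): u_2 = (-0.292 + (-0.596)) / (1 + (-0.292)·(-0.596)) = -0.8879/1.1740 = -0.7563.
Compose with the further object (u' = 0.116 in the submunition frame): u_3 = (0.116 + (-0.756)) / (1 + 0.116·(-0.756)) = -0.6403/0.9123 = -0.7019.

β = -0.702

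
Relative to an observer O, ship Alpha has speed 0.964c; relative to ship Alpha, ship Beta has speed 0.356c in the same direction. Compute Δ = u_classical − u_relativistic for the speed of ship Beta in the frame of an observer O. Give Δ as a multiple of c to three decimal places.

Galilean: u_cl = 0.356 + 0.964 = 1.3200.
Relativistic: u_rel = (0.356 + 0.964) / (1 + 0.356·0.964) = 1.3200/1.3432 = 0.9827.
Δ = 1.3200 − 0.9827 = 0.3373.
(The classical prediction exceeds c; the relativistic result does not.)

Δ = 0.337c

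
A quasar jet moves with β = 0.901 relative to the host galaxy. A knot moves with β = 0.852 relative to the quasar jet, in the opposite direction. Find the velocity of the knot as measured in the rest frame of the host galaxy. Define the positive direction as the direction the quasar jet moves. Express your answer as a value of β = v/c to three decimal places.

With v = 0.901 and u' = -0.852 (in units of c),
u = (u' + v)/(1 + u'v/c²):
u = (-0.852 + 0.901) / (1 + (-0.852)·0.901) = 0.0490/0.2323 = 0.2109

β = +0.211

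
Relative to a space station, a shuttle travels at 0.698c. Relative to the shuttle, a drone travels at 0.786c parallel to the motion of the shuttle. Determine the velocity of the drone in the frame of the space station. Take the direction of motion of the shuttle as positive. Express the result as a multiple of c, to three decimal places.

With v = 0.698 and u' = 0.786 (in units of c),
u = (u' + v)/(1 + u'v/c²):
u = (0.786 + 0.698) / (1 + 0.786·0.698) = 1.4840/1.5486 = 0.9583
(Galilean addition would give +1.484c, exceeding c.)

0.958c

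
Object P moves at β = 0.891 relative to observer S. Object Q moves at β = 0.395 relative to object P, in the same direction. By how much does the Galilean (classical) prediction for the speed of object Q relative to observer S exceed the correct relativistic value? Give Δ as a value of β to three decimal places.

Galilean: u_cl = 0.395 + 0.891 = 1.2860.
Relativistic: u_rel = (0.395 + 0.891) / (1 + 0.395·0.891) = 1.2860/1.3519 = 0.9512.
Δ = 1.2860 − 0.9512 = 0.3348.
(The classical prediction exceeds c; the relativistic result does not.)

Δ = 0.335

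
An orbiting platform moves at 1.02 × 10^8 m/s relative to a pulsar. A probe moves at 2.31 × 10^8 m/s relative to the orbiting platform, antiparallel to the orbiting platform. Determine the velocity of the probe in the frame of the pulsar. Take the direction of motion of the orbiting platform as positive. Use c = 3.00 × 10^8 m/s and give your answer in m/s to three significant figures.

In units of c (dividing by 3.00 × 10^8 m/s): v = 0.340, u' = -0.770.
u = (u' + v)/(1 + u'v/c²):
u = (-0.770 + 0.340) / (1 + (-0.770)·0.340) = -0.4300/0.7382 = -0.5825
(Galilean addition would give -0.430c.)
Converting back: u = -0.5825 × 3.00 × 10^8 m/s.

-1.75 × 10^8 m/s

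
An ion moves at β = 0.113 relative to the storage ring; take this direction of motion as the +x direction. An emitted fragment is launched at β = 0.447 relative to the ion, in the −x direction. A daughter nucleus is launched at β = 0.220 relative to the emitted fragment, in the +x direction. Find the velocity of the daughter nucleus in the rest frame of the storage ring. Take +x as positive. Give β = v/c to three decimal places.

β = -0.143

Apply u = (u' + v)/(1 + u'v/c²) successively, working outward toward the storage ring.
Start: velocity of the ion relative to the storage ring = 0.1130c.
Compose with the emitted fragment (u' = -0.447 in the ion frame): u_1 = (-0.447 + 0.113) / (1 + (-0.447)·0.113) = -0.3340/0.9495 = -0.3518.
Compose with the daughter nucleus (u' = 0.220 in the emitted fragment frame): u_2 = (0.220 + (-0.352)) / (1 + 0.220·(-0.352)) = -0.1318/0.9226 = -0.1428.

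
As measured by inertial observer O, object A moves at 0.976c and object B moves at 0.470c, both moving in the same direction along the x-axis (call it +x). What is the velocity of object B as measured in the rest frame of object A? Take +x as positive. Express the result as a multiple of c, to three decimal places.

β_A = 0.976, β_B = 0.470.
Transform to A's frame with the inverse velocity-addition law: u' = (u − v)/(1 − uv/c²), taking u = β_B and v = β_A.
u' = (0.470 − 0.976) / (1 − (0.976)(0.470)) = -0.5060/0.5413 = -0.9348.

-0.935c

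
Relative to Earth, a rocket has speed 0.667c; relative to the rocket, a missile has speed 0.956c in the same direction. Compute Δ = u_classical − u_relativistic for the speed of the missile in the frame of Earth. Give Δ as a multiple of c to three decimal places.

Δ = 0.632c

Galilean: u_cl = 0.956 + 0.667 = 1.6230.
Relativistic: u_rel = (0.956 + 0.667) / (1 + 0.956·0.667) = 1.6230/1.6377 = 0.9911.
Δ = 1.6230 − 0.9911 = 0.6319.
(The classical prediction exceeds c; the relativistic result does not.)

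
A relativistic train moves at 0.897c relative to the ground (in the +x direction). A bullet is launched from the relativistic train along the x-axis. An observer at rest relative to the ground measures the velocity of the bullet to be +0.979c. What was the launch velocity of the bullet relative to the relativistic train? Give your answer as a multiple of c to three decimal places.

Invert the composition law: u' = (u − v)/(1 − uv/c²).
u' = (0.979 − 0.897) / (1 − (0.979)(0.897)) = 0.0820/0.1218 = 0.6730.

+0.673c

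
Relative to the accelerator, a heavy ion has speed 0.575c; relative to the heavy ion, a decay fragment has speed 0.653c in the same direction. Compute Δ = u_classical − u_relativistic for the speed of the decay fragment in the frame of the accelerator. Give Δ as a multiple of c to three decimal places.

Galilean: u_cl = 0.653 + 0.575 = 1.2280.
Relativistic: u_rel = (0.653 + 0.575) / (1 + 0.653·0.575) = 1.2280/1.3755 = 0.8928.
Δ = 1.2280 − 0.8928 = 0.3352.
(The classical prediction exceeds c; the relativistic result does not.)

Δ = 0.335c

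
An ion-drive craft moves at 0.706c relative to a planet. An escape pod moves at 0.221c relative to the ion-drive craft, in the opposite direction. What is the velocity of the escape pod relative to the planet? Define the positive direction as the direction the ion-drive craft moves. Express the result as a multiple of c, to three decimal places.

+0.575c

With v = 0.706 and u' = -0.221 (in units of c),
u = (u' + v)/(1 + u'v/c²):
u = (-0.221 + 0.706) / (1 + (-0.221)·0.706) = 0.4850/0.8440 = 0.5747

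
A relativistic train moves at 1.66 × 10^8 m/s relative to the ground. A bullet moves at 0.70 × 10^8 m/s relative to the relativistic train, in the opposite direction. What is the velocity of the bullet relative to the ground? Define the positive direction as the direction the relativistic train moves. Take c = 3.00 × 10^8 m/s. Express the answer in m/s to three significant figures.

+1.10 × 10^8 m/s

In units of c (dividing by 3.00 × 10^8 m/s): v = 0.553, u' = -0.233.
u = (u' + v)/(1 + u'v/c²):
u = (-0.233 + 0.553) / (1 + (-0.233)·0.553) = 0.3200/0.8709 = 0.3674
(Galilean addition would give +0.320c.)
Converting back: u = 0.3674 × 3.00 × 10^8 m/s.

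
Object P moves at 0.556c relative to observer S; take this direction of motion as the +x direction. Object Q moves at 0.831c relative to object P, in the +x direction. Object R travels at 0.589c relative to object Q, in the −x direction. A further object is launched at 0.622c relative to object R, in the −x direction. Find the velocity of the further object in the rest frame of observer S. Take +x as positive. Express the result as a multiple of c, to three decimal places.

Apply u = (u' + v)/(1 + u'v/c²) successively, working outward toward observer S.
Start: velocity of object P relative to observer S = 0.5560c.
Compose with object Q (u' = 0.831 in object P frame): u_1 = (0.831 + 0.556) / (1 + 0.831·0.556) = 1.3870/1.4620 = 0.9487.
Compose with object R (u' = -0.589 in object Q frame): u_2 = (-0.589 + 0.949) / (1 + (-0.589)·0.949) = 0.3597/0.4412 = 0.8152.
Compose with the further object (u' = -0.622 in object R frame): u_3 = (-0.622 + 0.815) / (1 + (-0.622)·0.815) = 0.1932/0.4930 = 0.3919.

+0.392c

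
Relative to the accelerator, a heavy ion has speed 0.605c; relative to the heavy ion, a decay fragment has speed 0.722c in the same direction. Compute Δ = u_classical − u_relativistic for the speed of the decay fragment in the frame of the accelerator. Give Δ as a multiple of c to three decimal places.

Δ = 0.403c

Galilean: u_cl = 0.722 + 0.605 = 1.3270.
Relativistic: u_rel = (0.722 + 0.605) / (1 + 0.722·0.605) = 1.3270/1.4368 = 0.9236.
Δ = 1.3270 − 0.9236 = 0.4034.
(The classical prediction exceeds c; the relativistic result does not.)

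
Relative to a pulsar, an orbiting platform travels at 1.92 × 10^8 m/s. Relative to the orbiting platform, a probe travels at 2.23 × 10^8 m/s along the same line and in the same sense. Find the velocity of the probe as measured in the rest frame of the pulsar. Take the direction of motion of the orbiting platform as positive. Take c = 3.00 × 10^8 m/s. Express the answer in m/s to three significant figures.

In units of c (dividing by 3.00 × 10^8 m/s): v = 0.640, u' = 0.743.
u = (u' + v)/(1 + u'v/c²):
u = (0.743 + 0.640) / (1 + 0.743·0.640) = 1.3833/1.4757 = 0.9374
Converting back: u = 0.9374 × 3.00 × 10^8 m/s.

2.81 × 10^8 m/s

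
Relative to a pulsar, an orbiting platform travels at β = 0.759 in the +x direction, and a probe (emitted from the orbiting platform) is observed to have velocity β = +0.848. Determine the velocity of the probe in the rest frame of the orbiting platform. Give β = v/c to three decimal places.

Invert the composition law: u' = (u − v)/(1 − uv/c²).
u' = (0.848 − 0.759) / (1 − (0.848)(0.759)) = 0.0890/0.3564 = 0.2497.

β = +0.250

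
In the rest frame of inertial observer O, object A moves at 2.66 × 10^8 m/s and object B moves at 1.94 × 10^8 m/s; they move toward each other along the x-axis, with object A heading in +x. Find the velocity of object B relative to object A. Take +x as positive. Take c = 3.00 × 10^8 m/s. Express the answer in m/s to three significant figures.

-2.92 × 10^8 m/s

β_A = 0.887, β_B = -0.647 (dividing each by c = 3.00 × 10^8 m/s).
Transform to A's frame with the inverse velocity-addition law: u' = (u − v)/(1 − uv/c²), taking u = β_B and v = β_A.
u' = (-0.647 − 0.887) / (1 − (0.887)(-0.647)) = -1.5333/1.5734 = -0.9745.
u' = -0.9745 × 3.00 × 10^8 m/s.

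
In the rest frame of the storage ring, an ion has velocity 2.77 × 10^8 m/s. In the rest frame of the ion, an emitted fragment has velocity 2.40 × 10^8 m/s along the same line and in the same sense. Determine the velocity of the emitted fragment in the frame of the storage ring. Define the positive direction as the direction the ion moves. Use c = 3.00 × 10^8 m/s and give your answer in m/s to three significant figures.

2.97 × 10^8 m/s

In units of c (dividing by 3.00 × 10^8 m/s): v = 0.923, u' = 0.800.
u = (u' + v)/(1 + u'v/c²):
u = (0.800 + 0.923) / (1 + 0.800·0.923) = 1.7233/1.7387 = 0.9912
Converting back: u = 0.9912 × 3.00 × 10^8 m/s.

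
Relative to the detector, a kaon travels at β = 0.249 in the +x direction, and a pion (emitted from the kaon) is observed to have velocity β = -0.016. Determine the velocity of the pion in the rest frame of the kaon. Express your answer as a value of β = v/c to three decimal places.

β = -0.264

Invert the composition law: u' = (u − v)/(1 − uv/c²).
u' = (-0.016 − 0.249) / (1 − (-0.016)(0.249)) = -0.2650/1.0040 = -0.2639.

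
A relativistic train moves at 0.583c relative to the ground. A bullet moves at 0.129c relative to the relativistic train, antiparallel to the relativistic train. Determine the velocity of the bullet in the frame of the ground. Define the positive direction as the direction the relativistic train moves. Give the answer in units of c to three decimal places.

With v = 0.583 and u' = -0.129 (in units of c),
u = (u' + v)/(1 + u'v/c²):
u = (-0.129 + 0.583) / (1 + (-0.129)·0.583) = 0.4540/0.9248 = 0.4909
(Galilean addition would give +0.454c.)

+0.491c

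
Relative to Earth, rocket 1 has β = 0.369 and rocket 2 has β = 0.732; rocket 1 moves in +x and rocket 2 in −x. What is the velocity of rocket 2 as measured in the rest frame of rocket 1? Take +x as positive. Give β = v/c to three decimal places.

β_A = 0.369, β_B = -0.732.
Transform to A's frame with the inverse velocity-addition law: u' = (u − v)/(1 − uv/c²), taking u = β_B and v = β_A.
u' = (-0.732 − 0.369) / (1 − (0.369)(-0.732)) = -1.1010/1.2701 = -0.8669.

β = -0.867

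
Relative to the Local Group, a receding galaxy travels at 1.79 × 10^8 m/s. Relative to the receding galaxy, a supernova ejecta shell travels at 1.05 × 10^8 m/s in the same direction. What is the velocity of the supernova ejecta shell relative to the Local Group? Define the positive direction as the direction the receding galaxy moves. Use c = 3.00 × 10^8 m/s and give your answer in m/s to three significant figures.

In units of c (dividing by 3.00 × 10^8 m/s): v = 0.597, u' = 0.350.
u = (u' + v)/(1 + u'v/c²):
u = (0.350 + 0.597) / (1 + 0.350·0.597) = 0.9467/1.2088 = 0.7831
(Galilean addition would give +0.947c.)
Converting back: u = 0.7831 × 3.00 × 10^8 m/s.

2.35 × 10^8 m/s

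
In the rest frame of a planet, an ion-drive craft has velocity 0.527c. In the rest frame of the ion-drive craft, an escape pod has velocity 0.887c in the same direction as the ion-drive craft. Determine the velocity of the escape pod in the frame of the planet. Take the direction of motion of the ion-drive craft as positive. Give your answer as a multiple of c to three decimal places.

With v = 0.527 and u' = 0.887 (in units of c),
u = (u' + v)/(1 + u'v/c²):
u = (0.887 + 0.527) / (1 + 0.887·0.527) = 1.4140/1.4674 = 0.9636

0.964c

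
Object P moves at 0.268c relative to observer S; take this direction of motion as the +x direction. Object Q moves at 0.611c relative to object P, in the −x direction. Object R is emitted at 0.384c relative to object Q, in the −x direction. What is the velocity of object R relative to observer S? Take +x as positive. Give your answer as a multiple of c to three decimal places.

Apply u = (u' + v)/(1 + u'v/c²) successively, working outward toward observer S.
Start: velocity of object P relative to observer S = 0.2680c.
Compose with object Q (u' = -0.611 in object P frame): u_1 = (-0.611 + 0.268) / (1 + (-0.611)·0.268) = -0.3430/0.8363 = -0.4102.
Compose with object R (u' = -0.384 in object Q frame): u_2 = (-0.384 + (-0.410)) / (1 + (-0.384)·(-0.410)) = -0.7942/1.1575 = -0.6861.

-0.686c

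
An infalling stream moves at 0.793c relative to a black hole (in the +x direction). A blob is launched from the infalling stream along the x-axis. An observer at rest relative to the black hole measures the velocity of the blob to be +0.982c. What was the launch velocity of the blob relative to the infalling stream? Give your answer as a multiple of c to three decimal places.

Invert the composition law: u' = (u − v)/(1 − uv/c²).
u' = (0.982 − 0.793) / (1 − (0.982)(0.793)) = 0.1890/0.2213 = 0.8541.

+0.854c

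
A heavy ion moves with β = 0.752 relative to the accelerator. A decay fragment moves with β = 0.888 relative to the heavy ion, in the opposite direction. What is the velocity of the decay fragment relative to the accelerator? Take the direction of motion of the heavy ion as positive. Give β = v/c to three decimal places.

β = -0.409

With v = 0.752 and u' = -0.888 (in units of c),
u = (u' + v)/(1 + u'v/c²):
u = (-0.888 + 0.752) / (1 + (-0.888)·0.752) = -0.1360/0.3322 = -0.4094
(Galilean addition would give -0.136c.)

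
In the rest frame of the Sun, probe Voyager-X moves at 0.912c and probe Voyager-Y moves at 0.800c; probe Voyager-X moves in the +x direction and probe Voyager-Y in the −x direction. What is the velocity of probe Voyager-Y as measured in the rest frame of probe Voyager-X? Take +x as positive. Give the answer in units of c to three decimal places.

-0.990c

β_A = 0.912, β_B = -0.800.
Transform to A's frame with the inverse velocity-addition law: u' = (u − v)/(1 − uv/c²), taking u = β_B and v = β_A.
u' = (-0.800 − 0.912) / (1 − (0.912)(-0.800)) = -1.7120/1.7296 = -0.9898.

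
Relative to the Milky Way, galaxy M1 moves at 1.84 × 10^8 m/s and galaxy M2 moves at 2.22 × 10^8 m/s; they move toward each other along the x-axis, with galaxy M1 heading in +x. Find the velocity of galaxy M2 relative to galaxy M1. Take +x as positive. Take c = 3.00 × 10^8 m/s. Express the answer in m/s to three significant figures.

-2.79 × 10^8 m/s

β_A = 0.613, β_B = -0.740 (dividing each by c = 3.00 × 10^8 m/s).
Transform to A's frame with the inverse velocity-addition law: u' = (u − v)/(1 − uv/c²), taking u = β_B and v = β_A.
u' = (-0.740 − 0.613) / (1 − (0.613)(-0.740)) = -1.3533/1.4539 = -0.9309.
u' = -0.9309 × 3.00 × 10^8 m/s.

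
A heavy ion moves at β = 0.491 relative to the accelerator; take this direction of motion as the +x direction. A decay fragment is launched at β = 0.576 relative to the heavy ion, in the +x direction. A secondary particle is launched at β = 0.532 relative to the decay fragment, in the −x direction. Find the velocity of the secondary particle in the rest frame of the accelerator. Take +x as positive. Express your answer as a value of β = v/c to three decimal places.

Apply u = (u' + v)/(1 + u'v/c²) successively, working outward toward the accelerator.
Start: velocity of the heavy ion relative to the accelerator = 0.4910c.
Compose with the decay fragment (u' = 0.576 in the heavy ion frame): u_1 = (0.576 + 0.491) / (1 + 0.576·0.491) = 1.0670/1.2828 = 0.8318.
Compose with the secondary particle (u' = -0.532 in the decay fragment frame): u_2 = (-0.532 + 0.832) / (1 + (-0.532)·0.832) = 0.2998/0.5575 = 0.5377.

β = +0.538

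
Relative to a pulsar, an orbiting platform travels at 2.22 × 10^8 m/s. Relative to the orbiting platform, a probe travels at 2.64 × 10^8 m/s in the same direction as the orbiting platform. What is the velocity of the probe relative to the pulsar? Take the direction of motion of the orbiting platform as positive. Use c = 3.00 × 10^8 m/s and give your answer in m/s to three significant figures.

In units of c (dividing by 3.00 × 10^8 m/s): v = 0.740, u' = 0.880.
u = (u' + v)/(1 + u'v/c²):
u = (0.880 + 0.740) / (1 + 0.880·0.740) = 1.6200/1.6512 = 0.9811
(Galilean addition would give +1.620c, exceeding c.)
Converting back: u = 0.9811 × 3.00 × 10^8 m/s.

2.94 × 10^8 m/s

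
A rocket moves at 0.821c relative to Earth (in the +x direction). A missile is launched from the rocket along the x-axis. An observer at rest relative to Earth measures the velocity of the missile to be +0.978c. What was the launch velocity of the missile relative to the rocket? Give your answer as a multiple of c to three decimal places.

Invert the composition law: u' = (u − v)/(1 − uv/c²).
u' = (0.978 − 0.821) / (1 − (0.978)(0.821)) = 0.1570/0.1971 = 0.7967.

+0.797c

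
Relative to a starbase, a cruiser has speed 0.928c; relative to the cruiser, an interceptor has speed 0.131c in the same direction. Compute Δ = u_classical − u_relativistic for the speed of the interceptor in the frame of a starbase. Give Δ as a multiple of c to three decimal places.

Δ = 0.115c

Galilean: u_cl = 0.131 + 0.928 = 1.0590.
Relativistic: u_rel = (0.131 + 0.928) / (1 + 0.131·0.928) = 1.0590/1.1216 = 0.9442.
Δ = 1.0590 − 0.9442 = 0.1148.
(The classical prediction exceeds c; the relativistic result does not.)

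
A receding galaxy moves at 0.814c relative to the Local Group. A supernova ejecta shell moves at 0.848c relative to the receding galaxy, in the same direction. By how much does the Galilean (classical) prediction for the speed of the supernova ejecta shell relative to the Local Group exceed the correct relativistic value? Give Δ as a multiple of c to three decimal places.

Δ = 0.679c

Galilean: u_cl = 0.848 + 0.814 = 1.6620.
Relativistic: u_rel = (0.848 + 0.814) / (1 + 0.848·0.814) = 1.6620/1.6903 = 0.9833.
Δ = 1.6620 − 0.9833 = 0.6787.
(The classical prediction exceeds c; the relativistic result does not.)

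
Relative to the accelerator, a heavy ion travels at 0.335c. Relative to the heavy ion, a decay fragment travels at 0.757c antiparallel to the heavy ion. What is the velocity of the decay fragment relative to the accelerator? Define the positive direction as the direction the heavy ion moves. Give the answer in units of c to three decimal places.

With v = 0.335 and u' = -0.757 (in units of c),
u = (u' + v)/(1 + u'v/c²):
u = (-0.757 + 0.335) / (1 + (-0.757)·0.335) = -0.4220/0.7464 = -0.5654

-0.565c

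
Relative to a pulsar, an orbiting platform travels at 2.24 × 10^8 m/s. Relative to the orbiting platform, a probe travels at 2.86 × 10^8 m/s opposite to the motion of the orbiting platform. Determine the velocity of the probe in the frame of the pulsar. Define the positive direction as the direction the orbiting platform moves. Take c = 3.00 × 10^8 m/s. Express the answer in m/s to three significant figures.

In units of c (dividing by 3.00 × 10^8 m/s): v = 0.747, u' = -0.953.
u = (u' + v)/(1 + u'v/c²):
u = (-0.953 + 0.747) / (1 + (-0.953)·0.747) = -0.2067/0.2882 = -0.7171
(Galilean addition would give -0.207c.)
Converting back: u = -0.7171 × 3.00 × 10^8 m/s.

-2.15 × 10^8 m/s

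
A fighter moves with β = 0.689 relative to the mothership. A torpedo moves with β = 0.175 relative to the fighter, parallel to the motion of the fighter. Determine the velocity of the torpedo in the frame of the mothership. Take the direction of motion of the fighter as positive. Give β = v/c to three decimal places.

β = 0.771

With v = 0.689 and u' = 0.175 (in units of c),
u = (u' + v)/(1 + u'v/c²):
u = (0.175 + 0.689) / (1 + 0.175·0.689) = 0.8640/1.1206 = 0.7710
(Galilean addition would give +0.864c.)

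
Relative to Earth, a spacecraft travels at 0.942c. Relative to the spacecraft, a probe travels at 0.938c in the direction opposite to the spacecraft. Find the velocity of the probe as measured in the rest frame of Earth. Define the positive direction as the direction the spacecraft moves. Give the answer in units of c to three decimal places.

+0.034c

With v = 0.942 and u' = -0.938 (in units of c),
u = (u' + v)/(1 + u'v/c²):
u = (-0.938 + 0.942) / (1 + (-0.938)·0.942) = 0.0040/0.1164 = 0.0344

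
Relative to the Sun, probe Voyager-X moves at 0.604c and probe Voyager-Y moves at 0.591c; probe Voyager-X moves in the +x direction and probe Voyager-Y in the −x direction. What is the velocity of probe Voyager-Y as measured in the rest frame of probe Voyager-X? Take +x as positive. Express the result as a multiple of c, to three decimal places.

-0.881c

β_A = 0.604, β_B = -0.591.
Transform to A's frame with the inverse velocity-addition law: u' = (u − v)/(1 − uv/c²), taking u = β_B and v = β_A.
u' = (-0.591 − 0.604) / (1 − (0.604)(-0.591)) = -1.1950/1.3570 = -0.8806.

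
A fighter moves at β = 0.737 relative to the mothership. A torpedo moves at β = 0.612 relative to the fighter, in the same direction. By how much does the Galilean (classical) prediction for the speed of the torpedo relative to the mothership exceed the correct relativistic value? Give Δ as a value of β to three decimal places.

Galilean: u_cl = 0.612 + 0.737 = 1.3490.
Relativistic: u_rel = (0.612 + 0.737) / (1 + 0.612·0.737) = 1.3490/1.4510 = 0.9297.
Δ = 1.3490 − 0.9297 = 0.4193.
(The classical prediction exceeds c; the relativistic result does not.)

Δ = 0.419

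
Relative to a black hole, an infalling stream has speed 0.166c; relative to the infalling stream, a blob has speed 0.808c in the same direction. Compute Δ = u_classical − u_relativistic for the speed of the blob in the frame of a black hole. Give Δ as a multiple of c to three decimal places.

Galilean: u_cl = 0.808 + 0.166 = 0.9740.
Relativistic: u_rel = (0.808 + 0.166) / (1 + 0.808·0.166) = 0.9740/1.1341 = 0.8588.
Δ = 0.9740 − 0.8588 = 0.1152.

Δ = 0.115c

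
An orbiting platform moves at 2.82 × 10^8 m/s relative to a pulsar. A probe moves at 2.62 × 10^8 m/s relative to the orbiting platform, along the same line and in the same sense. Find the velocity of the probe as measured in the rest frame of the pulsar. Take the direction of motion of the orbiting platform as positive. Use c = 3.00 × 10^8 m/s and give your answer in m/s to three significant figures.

In units of c (dividing by 3.00 × 10^8 m/s): v = 0.940, u' = 0.873.
u = (u' + v)/(1 + u'v/c²):
u = (0.873 + 0.940) / (1 + 0.873·0.940) = 1.8133/1.8209 = 0.9958
(Galilean addition would give +1.813c, exceeding c.)
Converting back: u = 0.9958 × 3.00 × 10^8 m/s.

2.99 × 10^8 m/s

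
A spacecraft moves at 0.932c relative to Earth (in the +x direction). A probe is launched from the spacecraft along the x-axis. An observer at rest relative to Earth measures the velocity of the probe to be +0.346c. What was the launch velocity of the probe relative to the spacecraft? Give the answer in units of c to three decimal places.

Invert the composition law: u' = (u − v)/(1 − uv/c²).
u' = (0.346 − 0.932) / (1 − (0.346)(0.932)) = -0.5860/0.6775 = -0.8649.

-0.865c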